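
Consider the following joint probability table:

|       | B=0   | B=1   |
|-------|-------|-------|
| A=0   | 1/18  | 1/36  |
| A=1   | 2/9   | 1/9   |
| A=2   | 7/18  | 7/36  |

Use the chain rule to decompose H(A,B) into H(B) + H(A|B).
By the chain rule: H(A,B) = H(B) + H(A|B)

Marginal P(B) (column sums):
  P(B=0) = 1/18 + 2/9 + 7/18 = 2/3
  P(B=1) = 1/36 + 1/9 + 7/36 = 1/3
H(B) = -[(2/3)·log₂(2/3) + (1/3)·log₂(1/3)]
  = 0.3900 + 0.5283
  = 0.9183 bits
H(A|B) = -Σ P(A,B)·log₂ P(A|B), where P(A|B) = P(A,B) / P(B)
  (A=0,B=0): P(A|B) = (1/18)/(2/3) = 1/12;  -(1/18)·log₂(1/12) = 0.1992
  (A=0,B=1): P(A|B) = (1/36)/(1/3) = 1/12;  -(1/36)·log₂(1/12) = 0.0996
  (A=1,B=0): P(A|B) = (2/9)/(2/3) = 1/3;  -(2/9)·log₂(1/3) = 0.3522
  (A=1,B=1): P(A|B) = (1/9)/(1/3) = 1/3;  -(1/9)·log₂(1/3) = 0.1761
  (A=2,B=0): P(A|B) = (7/18)/(2/3) = 7/12;  -(7/18)·log₂(7/12) = 0.3024
  (A=2,B=1): P(A|B) = (7/36)/(1/3) = 7/12;  -(7/36)·log₂(7/12) = 0.1512
H(A|B) = 0.1992 + 0.0996 + 0.3522 + 0.1761 + 0.3024 + 0.1512
  = 1.2807 bits

H(A,B) = H(B) + H(A|B) = 0.9183 + 1.2807 = 2.1990 bits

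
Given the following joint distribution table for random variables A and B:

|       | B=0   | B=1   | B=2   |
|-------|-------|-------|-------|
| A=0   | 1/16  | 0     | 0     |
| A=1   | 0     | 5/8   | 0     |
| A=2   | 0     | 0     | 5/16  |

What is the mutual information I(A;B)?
Marginal P(A) (row sums):
  P(A=0) = 1/16 + 0 + 0 = 1/16
  P(A=1) = 0 + 5/8 + 0 = 5/8
  P(A=2) = 0 + 0 + 5/16 = 5/16
Marginal P(B) (column sums):
  P(B=0) = 1/16 + 0 + 0 = 1/16
  P(B=1) = 0 + 5/8 + 0 = 5/8
  P(B=2) = 0 + 0 + 5/16 = 5/16

H(A) = -[(1/16)·log₂(1/16) + (5/8)·log₂(5/8) + (5/16)·log₂(5/16)]
  = 0.2500 + 0.4238 + 0.5244
  = 1.1982 bits
H(B) = -[(1/16)·log₂(1/16) + (5/8)·log₂(5/8) + (5/16)·log₂(5/16)]
  = 0.2500 + 0.4238 + 0.5244
  = 1.1982 bits
H(A,B) = -[(1/16)·log₂(1/16) + (5/8)·log₂(5/8) + (5/16)·log₂(5/16)]
  = 0.2500 + 0.4238 + 0.5244
  = 1.1982 bits

I(A;B) = H(A) + H(B) - H(A,B)
  = 1.1982 + 1.1982 - 1.1982
  = 1.1982 bits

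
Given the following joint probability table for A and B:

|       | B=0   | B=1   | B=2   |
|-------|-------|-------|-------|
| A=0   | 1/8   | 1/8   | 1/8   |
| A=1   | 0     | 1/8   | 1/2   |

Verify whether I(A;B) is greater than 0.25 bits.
Marginal P(A) (row sums):
  P(A=0) = 1/8 + 1/8 + 1/8 = 3/8
  P(A=1) = 0 + 1/8 + 1/2 = 5/8
Marginal P(B) (column sums):
  P(B=0) = 1/8 + 0 = 1/8
  P(B=1) = 1/8 + 1/8 = 1/4
  P(B=2) = 1/8 + 1/2 = 5/8

H(A) = -[(3/8)·log₂(3/8) + (5/8)·log₂(5/8)]
  = 0.5306 + 0.4238
  = 0.9544 bits
H(B) = -[(1/8)·log₂(1/8) + (1/4)·log₂(1/4) + (5/8)·log₂(5/8)]
  = 0.3750 + 0.5000 + 0.4238
  = 1.2988 bits
H(A,B) = -[(1/8)·log₂(1/8) + (1/8)·log₂(1/8) + (1/8)·log₂(1/8) + (1/8)·log₂(1/8) + (1/2)·log₂(1/2)]
  = 0.3750 + 0.3750 + 0.3750 + 0.3750 + 0.5000
  = 2.0000 bits

I(A;B) = H(A) + H(B) - H(A,B)
  = 0.9544 + 1.2988 - 2.0000
  = 0.2532 bits

Yes. I(A;B) = 0.2532 bits, which is > 0.25 bits.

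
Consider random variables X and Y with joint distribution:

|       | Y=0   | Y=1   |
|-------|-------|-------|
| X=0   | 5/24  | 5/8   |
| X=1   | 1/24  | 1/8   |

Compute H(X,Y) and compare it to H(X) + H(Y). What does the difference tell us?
Marginal P(X) (row sums):
  P(X=0) = 5/24 + 5/8 = 5/6
  P(X=1) = 1/24 + 1/8 = 1/6
Marginal P(Y) (column sums):
  P(Y=0) = 5/24 + 1/24 = 1/4
  P(Y=1) = 5/8 + 1/8 = 3/4

H(X,Y) = -[(5/24)·log₂(5/24) + (5/8)·log₂(5/8) + (1/24)·log₂(1/24) + (1/8)·log₂(1/8)]
  = 0.4715 + 0.4238 + 0.1910 + 0.3750
  = 1.4613 bits
H(X) = -[(5/6)·log₂(5/6) + (1/6)·log₂(1/6)]
  = 0.2192 + 0.4308
  = 0.6500 bits
H(Y) = -[(1/4)·log₂(1/4) + (3/4)·log₂(3/4)]
  = 0.5000 + 0.3113
  = 0.8113 bits

H(X) + H(Y) = 0.6500 + 0.8113 = 1.4613 bits
Difference: H(X) + H(Y) - H(X,Y) = 1.4613 - 1.4613 = 0.0000 bits = I(X;Y)

The difference is the mutual information; it is 0 here, so X and Y are independent (the joint entropy equals the sum of the marginal entropies).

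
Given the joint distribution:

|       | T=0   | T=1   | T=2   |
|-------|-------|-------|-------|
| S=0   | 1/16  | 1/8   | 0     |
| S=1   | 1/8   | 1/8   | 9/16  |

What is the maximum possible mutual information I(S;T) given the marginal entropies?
The upper bound on mutual information is I(S;T) ≤ min(H(S), H(T)).

Marginal P(S) (row sums):
  P(S=0) = 1/16 + 1/8 + 0 = 3/16
  P(S=1) = 1/8 + 1/8 + 9/16 = 13/16
Marginal P(T) (column sums):
  P(T=0) = 1/16 + 1/8 = 3/16
  P(T=1) = 1/8 + 1/8 = 1/4
  P(T=2) = 0 + 9/16 = 9/16

H(S) = -[(3/16)·log₂(3/16) + (13/16)·log₂(13/16)]
  = 0.4528 + 0.2434
  = 0.6962 bits
H(T) = -[(3/16)·log₂(3/16) + (1/4)·log₂(1/4) + (9/16)·log₂(9/16)]
  = 0.4528 + 0.5000 + 0.4669
  = 1.4197 bits

Maximum possible I(S;T) = min(0.6962, 1.4197) = 0.6962 bits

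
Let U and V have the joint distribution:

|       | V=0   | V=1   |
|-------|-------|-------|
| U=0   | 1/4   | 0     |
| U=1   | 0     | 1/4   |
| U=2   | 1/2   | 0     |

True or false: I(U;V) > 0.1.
Marginal P(U) (row sums):
  P(U=0) = 1/4 + 0 = 1/4
  P(U=1) = 0 + 1/4 = 1/4
  P(U=2) = 1/2 + 0 = 1/2
Marginal P(V) (column sums):
  P(V=0) = 1/4 + 0 + 1/2 = 3/4
  P(V=1) = 0 + 1/4 + 0 = 1/4

H(U) = -[(1/4)·log₂(1/4) + (1/4)·log₂(1/4) + (1/2)·log₂(1/2)]
  = 0.5000 + 0.5000 + 0.5000
  = 1.5000 bits
H(V) = -[(3/4)·log₂(3/4) + (1/4)·log₂(1/4)]
  = 0.3113 + 0.5000
  = 0.8113 bits
H(U,V) = -[(1/4)·log₂(1/4) + (1/4)·log₂(1/4) + (1/2)·log₂(1/2)]
  = 0.5000 + 0.5000 + 0.5000
  = 1.5000 bits

I(U;V) = H(U) + H(V) - H(U,V)
  = 1.5000 + 0.8113 - 1.5000
  = 0.8113 bits

True. I(U;V) = 0.8113 bits, which is > 0.1 bits.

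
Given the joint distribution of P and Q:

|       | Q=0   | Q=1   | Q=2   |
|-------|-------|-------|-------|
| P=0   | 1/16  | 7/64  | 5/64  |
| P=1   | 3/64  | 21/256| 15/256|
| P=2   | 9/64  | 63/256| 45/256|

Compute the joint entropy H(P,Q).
H(P,Q) = -Σ P(P,Q) log₂ P(P,Q), summed over the non-zero cells:
H(P,Q) = -[(1/16)·log₂(1/16) + (7/64)·log₂(7/64) + (5/64)·log₂(5/64) + (3/64)·log₂(3/64) + (21/256)·log₂(21/256) + (15/256)·log₂(15/256) + (9/64)·log₂(9/64) + (63/256)·log₂(63/256) + (45/256)·log₂(45/256)]
  = 0.2500 + 0.3492 + 0.2873 + 0.2070 + 0.2959 + 0.2398 + 0.3980 + 0.4978 + 0.4409
  = 2.9659 bits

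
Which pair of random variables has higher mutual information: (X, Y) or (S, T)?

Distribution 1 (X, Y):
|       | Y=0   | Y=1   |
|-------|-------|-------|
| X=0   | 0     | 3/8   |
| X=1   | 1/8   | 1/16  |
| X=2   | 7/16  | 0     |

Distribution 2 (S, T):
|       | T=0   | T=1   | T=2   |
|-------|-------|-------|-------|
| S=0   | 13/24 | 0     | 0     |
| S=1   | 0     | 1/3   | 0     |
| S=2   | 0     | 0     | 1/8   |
Distribution 1 (X, Y):
Marginal P(X) (row sums):
  P(X=0) = 0 + 3/8 = 3/8
  P(X=1) = 1/8 + 1/16 = 3/16
  P(X=2) = 7/16 + 0 = 7/16
Marginal P(Y) (column sums):
  P(Y=0) = 0 + 1/8 + 7/16 = 9/16
  P(Y=1) = 3/8 + 1/16 + 0 = 7/16

H(X) = -[(3/8)·log₂(3/8) + (3/16)·log₂(3/16) + (7/16)·log₂(7/16)]
  = 0.5306 + 0.4528 + 0.5218
  = 1.5052 bits
H(Y) = -[(9/16)·log₂(9/16) + (7/16)·log₂(7/16)]
  = 0.4669 + 0.5218
  = 0.9887 bits
H(X,Y) = -[(3/8)·log₂(3/8) + (1/8)·log₂(1/8) + (1/16)·log₂(1/16) + (7/16)·log₂(7/16)]
  = 0.5306 + 0.3750 + 0.2500 + 0.5218
  = 1.6774 bits

I(X;Y) = H(X) + H(Y) - H(X,Y)
  = 1.5052 + 0.9887 - 1.6774
  = 0.8165 bits

Distribution 2 (S, T):
Marginal P(S) (row sums):
  P(S=0) = 13/24 + 0 + 0 = 13/24
  P(S=1) = 0 + 1/3 + 0 = 1/3
  P(S=2) = 0 + 0 + 1/8 = 1/8
Marginal P(T) (column sums):
  P(T=0) = 13/24 + 0 + 0 = 13/24
  P(T=1) = 0 + 1/3 + 0 = 1/3
  P(T=2) = 0 + 0 + 1/8 = 1/8

H(S) = -[(13/24)·log₂(13/24) + (1/3)·log₂(1/3) + (1/8)·log₂(1/8)]
  = 0.4791 + 0.5283 + 0.3750
  = 1.3824 bits
H(T) = -[(13/24)·log₂(13/24) + (1/3)·log₂(1/3) + (1/8)·log₂(1/8)]
  = 0.4791 + 0.5283 + 0.3750
  = 1.3824 bits
H(S,T) = -[(13/24)·log₂(13/24) + (1/3)·log₂(1/3) + (1/8)·log₂(1/8)]
  = 0.4791 + 0.5283 + 0.3750
  = 1.3824 bits

I(S;T) = H(S) + H(T) - H(S,T)
  = 1.3824 + 1.3824 - 1.3824
  = 1.3824 bits

I(S;T) = 1.3824 bits > I(X;Y) = 0.8165 bits, so (S, T) has the higher mutual information (stronger dependence).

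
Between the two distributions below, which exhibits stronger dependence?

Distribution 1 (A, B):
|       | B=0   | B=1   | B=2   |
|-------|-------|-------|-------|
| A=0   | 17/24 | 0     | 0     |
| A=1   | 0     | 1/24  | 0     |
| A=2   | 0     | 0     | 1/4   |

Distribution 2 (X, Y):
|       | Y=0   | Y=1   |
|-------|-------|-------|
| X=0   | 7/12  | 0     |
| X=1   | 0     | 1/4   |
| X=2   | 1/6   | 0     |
Distribution 1 (A, B):
Marginal P(A) (row sums):
  P(A=0) = 17/24 + 0 + 0 = 17/24
  P(A=1) = 0 + 1/24 + 0 = 1/24
  P(A=2) = 0 + 0 + 1/4 = 1/4
Marginal P(B) (column sums):
  P(B=0) = 17/24 + 0 + 0 = 17/24
  P(B=1) = 0 + 1/24 + 0 = 1/24
  P(B=2) = 0 + 0 + 1/4 = 1/4

H(A) = -[(17/24)·log₂(17/24) + (1/24)·log₂(1/24) + (1/4)·log₂(1/4)]
  = 0.3524 + 0.1910 + 0.5000
  = 1.0434 bits
H(B) = -[(17/24)·log₂(17/24) + (1/24)·log₂(1/24) + (1/4)·log₂(1/4)]
  = 0.3524 + 0.1910 + 0.5000
  = 1.0434 bits
H(A,B) = -[(17/24)·log₂(17/24) + (1/24)·log₂(1/24) + (1/4)·log₂(1/4)]
  = 0.3524 + 0.1910 + 0.5000
  = 1.0434 bits

I(A;B) = H(A) + H(B) - H(A,B)
  = 1.0434 + 1.0434 - 1.0434
  = 1.0434 bits

Distribution 2 (X, Y):
Marginal P(X) (row sums):
  P(X=0) = 7/12 + 0 = 7/12
  P(X=1) = 0 + 1/4 = 1/4
  P(X=2) = 1/6 + 0 = 1/6
Marginal P(Y) (column sums):
  P(Y=0) = 7/12 + 0 + 1/6 = 3/4
  P(Y=1) = 0 + 1/4 + 0 = 1/4

H(X) = -[(7/12)·log₂(7/12) + (1/4)·log₂(1/4) + (1/6)·log₂(1/6)]
  = 0.4536 + 0.5000 + 0.4308
  = 1.3844 bits
H(Y) = -[(3/4)·log₂(3/4) + (1/4)·log₂(1/4)]
  = 0.3113 + 0.5000
  = 0.8113 bits
H(X,Y) = -[(7/12)·log₂(7/12) + (1/4)·log₂(1/4) + (1/6)·log₂(1/6)]
  = 0.4536 + 0.5000 + 0.4308
  = 1.3844 bits

I(X;Y) = H(X) + H(Y) - H(X,Y)
  = 1.3844 + 0.8113 - 1.3844
  = 0.8113 bits

I(A;B) = 1.0434 bits > I(X;Y) = 0.8113 bits, so (A, B) has the higher mutual information (stronger dependence).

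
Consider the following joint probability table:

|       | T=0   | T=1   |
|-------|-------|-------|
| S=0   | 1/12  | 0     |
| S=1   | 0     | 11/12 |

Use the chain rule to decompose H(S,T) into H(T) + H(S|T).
By the chain rule: H(S,T) = H(T) + H(S|T)

Marginal P(T) (column sums):
  P(T=0) = 1/12 + 0 = 1/12
  P(T=1) = 0 + 11/12 = 11/12
H(T) = -[(1/12)·log₂(1/12) + (11/12)·log₂(11/12)]
  = 0.2987 + 0.1151
  = 0.4138 bits
H(S|T) = -Σ P(S,T)·log₂ P(S|T), where P(S|T) = P(S,T) / P(T)
  (cells with P(S,T) = 0 contribute 0)
  (S=0,T=0): P(S|T) = (1/12)/(1/12) = 1;  -(1/12)·log₂(1) = 0.0000
  (S=1,T=1): P(S|T) = (11/12)/(11/12) = 1;  -(11/12)·log₂(1) = 0.0000
H(S|T) = 0.0000 + 0.0000
  = 0.0000 bits

H(S,T) = H(T) + H(S|T) = 0.4138 + 0.0000 = 0.4138 bits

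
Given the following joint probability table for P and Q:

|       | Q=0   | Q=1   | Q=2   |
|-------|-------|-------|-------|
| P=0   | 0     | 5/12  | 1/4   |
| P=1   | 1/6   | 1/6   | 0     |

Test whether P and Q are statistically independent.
Marginal P(P) (row sums):
  P(P=0) = 0 + 5/12 + 1/4 = 2/3
  P(P=1) = 1/6 + 1/6 + 0 = 1/3
Marginal P(Q) (column sums):
  P(Q=0) = 0 + 1/6 = 1/6
  P(Q=1) = 5/12 + 1/6 = 7/12
  P(Q=2) = 1/4 + 0 = 1/4

P and Q are independent iff P(P=i,Q=j) = P(P=i)·P(Q=j) for every cell.
  P(P=0)·P(Q=0) = 2/3 × 1/6 = 1/9, but P(P=0,Q=0) = 0 ✗

No, P and Q are not independent. Quantitatively, I(P;Q) > 0:

H(P) = -[(2/3)·log₂(2/3) + (1/3)·log₂(1/3)]
  = 0.3900 + 0.5283
  = 0.9183 bits
H(Q) = -[(1/6)·log₂(1/6) + (7/12)·log₂(7/12) + (1/4)·log₂(1/4)]
  = 0.4308 + 0.4536 + 0.5000
  = 1.3844 bits
H(P,Q) = -[(5/12)·log₂(5/12) + (1/4)·log₂(1/4) + (1/6)·log₂(1/6) + (1/6)·log₂(1/6)]
  = 0.5263 + 0.5000 + 0.4308 + 0.4308
  = 1.8879 bits
I(P;Q) = H(P) + H(Q) - H(P,Q) = 0.9183 + 1.3844 - 1.8879 = 0.4148 bits > 0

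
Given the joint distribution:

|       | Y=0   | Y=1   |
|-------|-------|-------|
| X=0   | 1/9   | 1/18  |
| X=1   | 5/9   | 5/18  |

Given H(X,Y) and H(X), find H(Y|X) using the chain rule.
From the chain rule: H(X,Y) = H(X) + H(Y|X)
Therefore: H(Y|X) = H(X,Y) - H(X)

H(X,Y) = -[(1/9)·log₂(1/9) + (1/18)·log₂(1/18) + (5/9)·log₂(5/9) + (5/18)·log₂(5/18)]
  = 0.3522 + 0.2317 + 0.4711 + 0.5133
  = 1.5683 bits
Marginal P(X) (row sums):
  P(X=0) = 1/9 + 1/18 = 1/6
  P(X=1) = 5/9 + 5/18 = 5/6
H(X) = -[(1/6)·log₂(1/6) + (5/6)·log₂(5/6)]
  = 0.4308 + 0.2192
  = 0.6500 bits

H(Y|X) = 1.5683 - 0.6500 = 0.9183 bits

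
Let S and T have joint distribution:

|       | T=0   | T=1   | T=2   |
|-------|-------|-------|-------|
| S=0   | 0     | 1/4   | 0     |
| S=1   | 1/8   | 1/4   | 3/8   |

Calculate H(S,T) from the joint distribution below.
H(S,T) = -Σ P(S,T) log₂ P(S,T), summed over the non-zero cells:
H(S,T) = -[(1/4)·log₂(1/4) + (1/8)·log₂(1/8) + (1/4)·log₂(1/4) + (3/8)·log₂(3/8)]
  = 0.5000 + 0.3750 + 0.5000 + 0.5306
  = 1.9056 bits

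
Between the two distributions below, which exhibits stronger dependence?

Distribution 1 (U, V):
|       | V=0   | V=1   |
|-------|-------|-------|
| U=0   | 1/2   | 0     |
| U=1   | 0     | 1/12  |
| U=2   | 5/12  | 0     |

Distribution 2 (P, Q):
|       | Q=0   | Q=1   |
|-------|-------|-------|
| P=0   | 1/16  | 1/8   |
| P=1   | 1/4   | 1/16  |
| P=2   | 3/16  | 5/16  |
Distribution 1 (U, V):
Marginal P(U) (row sums):
  P(U=0) = 1/2 + 0 = 1/2
  P(U=1) = 0 + 1/12 = 1/12
  P(U=2) = 5/12 + 0 = 5/12
Marginal P(V) (column sums):
  P(V=0) = 1/2 + 0 + 5/12 = 11/12
  P(V=1) = 0 + 1/12 + 0 = 1/12

H(U) = -[(1/2)·log₂(1/2) + (1/12)·log₂(1/12) + (5/12)·log₂(5/12)]
  = 0.5000 + 0.2987 + 0.5263
  = 1.3250 bits
H(V) = -[(11/12)·log₂(11/12) + (1/12)·log₂(1/12)]
  = 0.1151 + 0.2987
  = 0.4138 bits
H(U,V) = -[(1/2)·log₂(1/2) + (1/12)·log₂(1/12) + (5/12)·log₂(5/12)]
  = 0.5000 + 0.2987 + 0.5263
  = 1.3250 bits

I(U;V) = H(U) + H(V) - H(U,V)
  = 1.3250 + 0.4138 - 1.3250
  = 0.4138 bits

Distribution 2 (P, Q):
Marginal P(P) (row sums):
  P(P=0) = 1/16 + 1/8 = 3/16
  P(P=1) = 1/4 + 1/16 = 5/16
  P(P=2) = 3/16 + 5/16 = 1/2
Marginal P(Q) (column sums):
  P(Q=0) = 1/16 + 1/4 + 3/16 = 1/2
  P(Q=1) = 1/8 + 1/16 + 5/16 = 1/2

H(P) = -[(3/16)·log₂(3/16) + (5/16)·log₂(5/16) + (1/2)·log₂(1/2)]
  = 0.4528 + 0.5244 + 0.5000
  = 1.4772 bits
H(Q) = -[(1/2)·log₂(1/2) + (1/2)·log₂(1/2)]
  = 0.5000 + 0.5000
  = 1.0000 bits
H(P,Q) = -[(1/16)·log₂(1/16) + (1/8)·log₂(1/8) + (1/4)·log₂(1/4) + (1/16)·log₂(1/16) + (3/16)·log₂(3/16) + (5/16)·log₂(5/16)]
  = 0.2500 + 0.3750 + 0.5000 + 0.2500 + 0.4528 + 0.5244
  = 2.3522 bits

I(P;Q) = H(P) + H(Q) - H(P,Q)
  = 1.4772 + 1.0000 - 2.3522
  = 0.1250 bits

I(U;V) = 0.4138 bits > I(P;Q) = 0.1250 bits, so (U, V) has the higher mutual information (stronger dependence).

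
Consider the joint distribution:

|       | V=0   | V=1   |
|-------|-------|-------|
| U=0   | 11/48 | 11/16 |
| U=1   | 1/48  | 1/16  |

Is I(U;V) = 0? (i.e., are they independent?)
Marginal P(U) (row sums):
  P(U=0) = 11/48 + 11/16 = 11/12
  P(U=1) = 1/48 + 1/16 = 1/12
Marginal P(V) (column sums):
  P(V=0) = 11/48 + 1/48 = 1/4
  P(V=1) = 11/16 + 1/16 = 3/4

U and V are independent iff P(U=i,V=j) = P(U=i)·P(V=j) for every cell.
  P(U=0)·P(V=0) = 11/12 × 1/4 = 11/48 = P(U=0,V=0) ✓
  P(U=0)·P(V=1) = 11/12 × 3/4 = 11/16 = P(U=0,V=1) ✓
  P(U=1)·P(V=0) = 1/12 × 1/4 = 1/48 = P(U=1,V=0) ✓
  P(U=1)·P(V=1) = 1/12 × 3/4 = 1/16 = P(U=1,V=1) ✓

Yes, U and V are independent: every cell factors, so I(U;V) = 0 bits.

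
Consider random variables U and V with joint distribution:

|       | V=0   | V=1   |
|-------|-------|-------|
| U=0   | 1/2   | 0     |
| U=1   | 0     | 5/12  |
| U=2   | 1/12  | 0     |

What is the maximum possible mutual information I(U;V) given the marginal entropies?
The upper bound on mutual information is I(U;V) ≤ min(H(U), H(V)).

Marginal P(U) (row sums):
  P(U=0) = 1/2 + 0 = 1/2
  P(U=1) = 0 + 5/12 = 5/12
  P(U=2) = 1/12 + 0 = 1/12
Marginal P(V) (column sums):
  P(V=0) = 1/2 + 0 + 1/12 = 7/12
  P(V=1) = 0 + 5/12 + 0 = 5/12

H(U) = -[(1/2)·log₂(1/2) + (5/12)·log₂(5/12) + (1/12)·log₂(1/12)]
  = 0.5000 + 0.5263 + 0.2987
  = 1.3250 bits
H(V) = -[(7/12)·log₂(7/12) + (5/12)·log₂(5/12)]
  = 0.4536 + 0.5263
  = 0.9799 bits

Maximum possible I(U;V) = min(1.3250, 0.9799) = 0.9799 bits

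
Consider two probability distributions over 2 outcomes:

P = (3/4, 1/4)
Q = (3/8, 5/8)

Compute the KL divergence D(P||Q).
D(P||Q) = Σ P(i) log₂(P(i)/Q(i))
  i=0: (3/4) × log₂((3/4)/(3/8)) = (3/4) × log₂(2) = 0.7500
  i=1: (1/4) × log₂((1/4)/(5/8)) = (1/4) × log₂(2/5) = -0.3305
D(P||Q) = 0.7500 - 0.3305
  = 0.4195 bits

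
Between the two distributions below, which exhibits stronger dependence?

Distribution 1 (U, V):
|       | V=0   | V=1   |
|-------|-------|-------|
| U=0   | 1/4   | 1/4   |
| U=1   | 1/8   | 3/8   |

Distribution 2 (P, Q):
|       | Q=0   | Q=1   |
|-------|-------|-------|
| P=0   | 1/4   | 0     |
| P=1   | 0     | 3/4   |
Distribution 1 (U, V):
Marginal P(U) (row sums):
  P(U=0) = 1/4 + 1/4 = 1/2
  P(U=1) = 1/8 + 3/8 = 1/2
Marginal P(V) (column sums):
  P(V=0) = 1/4 + 1/8 = 3/8
  P(V=1) = 1/4 + 3/8 = 5/8

H(U) = -[(1/2)·log₂(1/2) + (1/2)·log₂(1/2)]
  = 0.5000 + 0.5000
  = 1.0000 bits
H(V) = -[(3/8)·log₂(3/8) + (5/8)·log₂(5/8)]
  = 0.5306 + 0.4238
  = 0.9544 bits
H(U,V) = -[(1/4)·log₂(1/4) + (1/4)·log₂(1/4) + (1/8)·log₂(1/8) + (3/8)·log₂(3/8)]
  = 0.5000 + 0.5000 + 0.3750 + 0.5306
  = 1.9056 bits

I(U;V) = H(U) + H(V) - H(U,V)
  = 1.0000 + 0.9544 - 1.9056
  = 0.0488 bits

Distribution 2 (P, Q):
Marginal P(P) (row sums):
  P(P=0) = 1/4 + 0 = 1/4
  P(P=1) = 0 + 3/4 = 3/4
Marginal P(Q) (column sums):
  P(Q=0) = 1/4 + 0 = 1/4
  P(Q=1) = 0 + 3/4 = 3/4

H(P) = -[(1/4)·log₂(1/4) + (3/4)·log₂(3/4)]
  = 0.5000 + 0.3113
  = 0.8113 bits
H(Q) = -[(1/4)·log₂(1/4) + (3/4)·log₂(3/4)]
  = 0.5000 + 0.3113
  = 0.8113 bits
H(P,Q) = -[(1/4)·log₂(1/4) + (3/4)·log₂(3/4)]
  = 0.5000 + 0.3113
  = 0.8113 bits

I(P;Q) = H(P) + H(Q) - H(P,Q)
  = 0.8113 + 0.8113 - 0.8113
  = 0.8113 bits

I(P;Q) = 0.8113 bits > I(U;V) = 0.0488 bits, so (P, Q) has the higher mutual information (stronger dependence).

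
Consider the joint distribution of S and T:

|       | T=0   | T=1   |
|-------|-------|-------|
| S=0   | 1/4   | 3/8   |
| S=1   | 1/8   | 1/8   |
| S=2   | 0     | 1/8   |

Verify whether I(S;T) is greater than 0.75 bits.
Marginal P(S) (row sums):
  P(S=0) = 1/4 + 3/8 = 5/8
  P(S=1) = 1/8 + 1/8 = 1/4
  P(S=2) = 0 + 1/8 = 1/8
Marginal P(T) (column sums):
  P(T=0) = 1/4 + 1/8 + 0 = 3/8
  P(T=1) = 3/8 + 1/8 + 1/8 = 5/8

H(S) = -[(5/8)·log₂(5/8) + (1/4)·log₂(1/4) + (1/8)·log₂(1/8)]
  = 0.4238 + 0.5000 + 0.3750
  = 1.2988 bits
H(T) = -[(3/8)·log₂(3/8) + (5/8)·log₂(5/8)]
  = 0.5306 + 0.4238
  = 0.9544 bits
H(S,T) = -[(1/4)·log₂(1/4) + (3/8)·log₂(3/8) + (1/8)·log₂(1/8) + (1/8)·log₂(1/8) + (1/8)·log₂(1/8)]
  = 0.5000 + 0.5306 + 0.3750 + 0.3750 + 0.3750
  = 2.1556 bits

I(S;T) = H(S) + H(T) - H(S,T)
  = 1.2988 + 0.9544 - 2.1556
  = 0.0976 bits

No. I(S;T) = 0.0976 bits, which is ≤ 0.75 bits.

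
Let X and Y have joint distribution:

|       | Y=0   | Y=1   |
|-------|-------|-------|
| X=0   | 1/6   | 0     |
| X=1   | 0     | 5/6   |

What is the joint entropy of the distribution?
H(X,Y) = -Σ P(X,Y) log₂ P(X,Y), summed over the non-zero cells:
H(X,Y) = -[(1/6)·log₂(1/6) + (5/6)·log₂(5/6)]
  = 0.4308 + 0.2192
  = 0.6500 bits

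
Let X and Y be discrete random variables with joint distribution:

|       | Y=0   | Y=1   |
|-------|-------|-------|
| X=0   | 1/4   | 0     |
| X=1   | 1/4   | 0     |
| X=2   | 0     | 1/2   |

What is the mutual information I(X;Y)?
Marginal P(X) (row sums):
  P(X=0) = 1/4 + 0 = 1/4
  P(X=1) = 1/4 + 0 = 1/4
  P(X=2) = 0 + 1/2 = 1/2
Marginal P(Y) (column sums):
  P(Y=0) = 1/4 + 1/4 + 0 = 1/2
  P(Y=1) = 0 + 0 + 1/2 = 1/2

H(X) = -[(1/4)·log₂(1/4) + (1/4)·log₂(1/4) + (1/2)·log₂(1/2)]
  = 0.5000 + 0.5000 + 0.5000
  = 1.5000 bits
H(Y) = -[(1/2)·log₂(1/2) + (1/2)·log₂(1/2)]
  = 0.5000 + 0.5000
  = 1.0000 bits
H(X,Y) = -[(1/4)·log₂(1/4) + (1/4)·log₂(1/4) + (1/2)·log₂(1/2)]
  = 0.5000 + 0.5000 + 0.5000
  = 1.5000 bits

I(X;Y) = H(X) + H(Y) - H(X,Y)
  = 1.5000 + 1.0000 - 1.5000
  = 1.0000 bits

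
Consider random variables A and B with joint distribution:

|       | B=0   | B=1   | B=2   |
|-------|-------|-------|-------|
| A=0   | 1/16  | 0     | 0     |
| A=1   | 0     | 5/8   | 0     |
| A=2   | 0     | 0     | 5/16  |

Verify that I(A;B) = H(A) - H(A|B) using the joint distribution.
Left side, from I(A;B) = H(A) + H(B) - H(A,B):
Marginal P(A) (row sums):
  P(A=0) = 1/16 + 0 + 0 = 1/16
  P(A=1) = 0 + 5/8 + 0 = 5/8
  P(A=2) = 0 + 0 + 5/16 = 5/16
Marginal P(B) (column sums):
  P(B=0) = 1/16 + 0 + 0 = 1/16
  P(B=1) = 0 + 5/8 + 0 = 5/8
  P(B=2) = 0 + 0 + 5/16 = 5/16

H(A) = -[(1/16)·log₂(1/16) + (5/8)·log₂(5/8) + (5/16)·log₂(5/16)]
  = 0.2500 + 0.4238 + 0.5244
  = 1.1982 bits
H(B) = -[(1/16)·log₂(1/16) + (5/8)·log₂(5/8) + (5/16)·log₂(5/16)]
  = 0.2500 + 0.4238 + 0.5244
  = 1.1982 bits
H(A,B) = -[(1/16)·log₂(1/16) + (5/8)·log₂(5/8) + (5/16)·log₂(5/16)]
  = 0.2500 + 0.4238 + 0.5244
  = 1.1982 bits

I(A;B) = H(A) + H(B) - H(A,B)
  = 1.1982 + 1.1982 - 1.1982
  = 1.1982 bits

Right side, with H(A|B) computed directly from the conditional probabilities:
H(A|B) = -Σ P(A,B)·log₂ P(A|B), where P(A|B) = P(A,B) / P(B)
  (cells with P(A,B) = 0 contribute 0)
  (A=0,B=0): P(A|B) = (1/16)/(1/16) = 1;  -(1/16)·log₂(1) = 0.0000
  (A=1,B=1): P(A|B) = (5/8)/(5/8) = 1;  -(5/8)·log₂(1) = 0.0000
  (A=2,B=2): P(A|B) = (5/16)/(5/16) = 1;  -(5/16)·log₂(1) = 0.0000
H(A|B) = 0.0000 + 0.0000 + 0.0000
  = 0.0000 bits
H(A) - H(A|B) = 1.1982 - 0.0000 = 1.1982 bits

Both sides equal 1.1982 bits, so I(A;B) = H(A) - H(A|B) ✓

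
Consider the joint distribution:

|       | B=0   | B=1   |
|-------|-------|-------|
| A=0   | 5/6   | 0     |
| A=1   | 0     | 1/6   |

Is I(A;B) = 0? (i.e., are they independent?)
Marginal P(A) (row sums):
  P(A=0) = 5/6 + 0 = 5/6
  P(A=1) = 0 + 1/6 = 1/6
Marginal P(B) (column sums):
  P(B=0) = 5/6 + 0 = 5/6
  P(B=1) = 0 + 1/6 = 1/6

A and B are independent iff P(A=i,B=j) = P(A=i)·P(B=j) for every cell.
  P(A=0)·P(B=0) = 5/6 × 5/6 = 25/36, but P(A=0,B=0) = 5/6 ✗

No, A and B are not independent. Quantitatively, I(A;B) > 0:

H(A) = -[(5/6)·log₂(5/6) + (1/6)·log₂(1/6)]
  = 0.2192 + 0.4308
  = 0.6500 bits
H(B) = -[(5/6)·log₂(5/6) + (1/6)·log₂(1/6)]
  = 0.2192 + 0.4308
  = 0.6500 bits
H(A,B) = -[(5/6)·log₂(5/6) + (1/6)·log₂(1/6)]
  = 0.2192 + 0.4308
  = 0.6500 bits
I(A;B) = H(A) + H(B) - H(A,B) = 0.6500 + 0.6500 - 0.6500 = 0.6500 bits > 0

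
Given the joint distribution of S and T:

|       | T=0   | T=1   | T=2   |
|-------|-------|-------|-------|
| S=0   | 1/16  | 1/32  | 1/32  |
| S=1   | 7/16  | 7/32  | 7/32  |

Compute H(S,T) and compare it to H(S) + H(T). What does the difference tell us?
Marginal P(S) (row sums):
  P(S=0) = 1/16 + 1/32 + 1/32 = 1/8
  P(S=1) = 7/16 + 7/32 + 7/32 = 7/8
Marginal P(T) (column sums):
  P(T=0) = 1/16 + 7/16 = 1/2
  P(T=1) = 1/32 + 7/32 = 1/4
  P(T=2) = 1/32 + 7/32 = 1/4

H(S,T) = -[(1/16)·log₂(1/16) + (1/32)·log₂(1/32) + (1/32)·log₂(1/32) + (7/16)·log₂(7/16) + (7/32)·log₂(7/32) + (7/32)·log₂(7/32)]
  = 0.2500 + 0.1563 + 0.1563 + 0.5218 + 0.4796 + 0.4796
  = 2.0436 bits
H(S) = -[(1/8)·log₂(1/8) + (7/8)·log₂(7/8)]
  = 0.3750 + 0.1686
  = 0.5436 bits
H(T) = -[(1/2)·log₂(1/2) + (1/4)·log₂(1/4) + (1/4)·log₂(1/4)]
  = 0.5000 + 0.5000 + 0.5000
  = 1.5000 bits

H(S) + H(T) = 0.5436 + 1.5000 = 2.0436 bits
Difference: H(S) + H(T) - H(S,T) = 2.0436 - 2.0436 = 0.0000 bits = I(S;T)

The difference is the mutual information; it is 0 here, so S and T are independent (the joint entropy equals the sum of the marginal entropies).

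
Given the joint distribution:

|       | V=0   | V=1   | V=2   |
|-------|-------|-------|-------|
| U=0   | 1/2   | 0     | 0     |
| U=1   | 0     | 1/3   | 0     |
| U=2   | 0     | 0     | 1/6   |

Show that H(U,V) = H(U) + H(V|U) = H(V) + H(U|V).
Marginal P(U) (row sums):
  P(U=0) = 1/2 + 0 + 0 = 1/2
  P(U=1) = 0 + 1/3 + 0 = 1/3
  P(U=2) = 0 + 0 + 1/6 = 1/6
Marginal P(V) (column sums):
  P(V=0) = 1/2 + 0 + 0 = 1/2
  P(V=1) = 0 + 1/3 + 0 = 1/3
  P(V=2) = 0 + 0 + 1/6 = 1/6

Decomposition 1: H(U) + H(V|U)
H(U) = -[(1/2)·log₂(1/2) + (1/3)·log₂(1/3) + (1/6)·log₂(1/6)]
  = 0.5000 + 0.5283 + 0.4308
  = 1.4591 bits
H(V|U) = -Σ P(U,V)·log₂ P(V|U), where P(V|U) = P(U,V) / P(U)
  (cells with P(U,V) = 0 contribute 0)
  (U=0,V=0): P(V|U) = (1/2)/(1/2) = 1;  -(1/2)·log₂(1) = 0.0000
  (U=1,V=1): P(V|U) = (1/3)/(1/3) = 1;  -(1/3)·log₂(1) = 0.0000
  (U=2,V=2): P(V|U) = (1/6)/(1/6) = 1;  -(1/6)·log₂(1) = 0.0000
H(V|U) = 0.0000 + 0.0000 + 0.0000
  = 0.0000 bits
H(U) + H(V|U) = 1.4591 + 0.0000 = 1.4591 bits

Decomposition 2: H(V) + H(U|V)
H(V) = -[(1/2)·log₂(1/2) + (1/3)·log₂(1/3) + (1/6)·log₂(1/6)]
  = 0.5000 + 0.5283 + 0.4308
  = 1.4591 bits
H(U|V) = -Σ P(U,V)·log₂ P(U|V), where P(U|V) = P(U,V) / P(V)
  (cells with P(U,V) = 0 contribute 0)
  (U=0,V=0): P(U|V) = (1/2)/(1/2) = 1;  -(1/2)·log₂(1) = 0.0000
  (U=1,V=1): P(U|V) = (1/3)/(1/3) = 1;  -(1/3)·log₂(1) = 0.0000
  (U=2,V=2): P(U|V) = (1/6)/(1/6) = 1;  -(1/6)·log₂(1) = 0.0000
H(U|V) = 0.0000 + 0.0000 + 0.0000
  = 0.0000 bits
H(V) + H(U|V) = 1.4591 + 0.0000 = 1.4591 bits

Direct computation of the joint entropy:
H(U,V) = -[(1/2)·log₂(1/2) + (1/3)·log₂(1/3) + (1/6)·log₂(1/6)]
  = 0.5000 + 0.5283 + 0.4308
  = 1.4591 bits

All three agree: H(U,V) = 1.4591 bits ✓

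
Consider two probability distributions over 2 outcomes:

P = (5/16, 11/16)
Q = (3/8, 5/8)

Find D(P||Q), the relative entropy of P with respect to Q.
D(P||Q) = Σ P(i) log₂(P(i)/Q(i))
  i=0: (5/16) × log₂((5/16)/(3/8)) = (5/16) × log₂(5/6) = -0.0822
  i=1: (11/16) × log₂((11/16)/(5/8)) = (11/16) × log₂(11/10) = 0.0945
D(P||Q) = -0.0822 + 0.0945
  = 0.0123 bits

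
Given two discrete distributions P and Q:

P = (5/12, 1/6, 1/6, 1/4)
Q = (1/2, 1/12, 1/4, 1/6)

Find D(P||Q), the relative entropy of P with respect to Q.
D(P||Q) = Σ P(i) log₂(P(i)/Q(i))
  i=0: (5/12) × log₂((5/12)/(1/2)) = (5/12) × log₂(5/6) = -0.1096
  i=1: (1/6) × log₂((1/6)/(1/12)) = (1/6) × log₂(2) = 0.1667
  i=2: (1/6) × log₂((1/6)/(1/4)) = (1/6) × log₂(2/3) = -0.0975
  i=3: (1/4) × log₂((1/4)/(1/6)) = (1/4) × log₂(3/2) = 0.1462
D(P||Q) = -0.1096 + 0.1667 - 0.0975 + 0.1462
  = 0.1058 bits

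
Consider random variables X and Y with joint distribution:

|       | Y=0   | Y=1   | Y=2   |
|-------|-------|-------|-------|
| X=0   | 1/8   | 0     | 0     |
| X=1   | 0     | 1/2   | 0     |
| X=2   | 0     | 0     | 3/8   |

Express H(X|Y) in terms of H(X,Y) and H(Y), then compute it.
H(X|Y) = H(X,Y) - H(Y)

Marginal P(Y) (column sums):
  P(Y=0) = 1/8 + 0 + 0 = 1/8
  P(Y=1) = 0 + 1/2 + 0 = 1/2
  P(Y=2) = 0 + 0 + 3/8 = 3/8

H(X,Y) = -[(1/8)·log₂(1/8) + (1/2)·log₂(1/2) + (3/8)·log₂(3/8)]
  = 0.3750 + 0.5000 + 0.5306
  = 1.4056 bits
H(Y) = -[(1/8)·log₂(1/8) + (1/2)·log₂(1/2) + (3/8)·log₂(3/8)]
  = 0.3750 + 0.5000 + 0.5306
  = 1.4056 bits

H(X|Y) = 1.4056 - 1.4056 = 0.0000 bits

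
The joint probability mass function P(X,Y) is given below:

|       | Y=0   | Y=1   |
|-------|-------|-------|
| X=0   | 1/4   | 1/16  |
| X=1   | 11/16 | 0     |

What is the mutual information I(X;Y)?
Marginal P(X) (row sums):
  P(X=0) = 1/4 + 1/16 = 5/16
  P(X=1) = 11/16 + 0 = 11/16
Marginal P(Y) (column sums):
  P(Y=0) = 1/4 + 11/16 = 15/16
  P(Y=1) = 1/16 + 0 = 1/16

H(X) = -[(5/16)·log₂(5/16) + (11/16)·log₂(11/16)]
  = 0.5244 + 0.3716
  = 0.8960 bits
H(Y) = -[(15/16)·log₂(15/16) + (1/16)·log₂(1/16)]
  = 0.0873 + 0.2500
  = 0.3373 bits
H(X,Y) = -[(1/4)·log₂(1/4) + (1/16)·log₂(1/16) + (11/16)·log₂(11/16)]
  = 0.5000 + 0.2500 + 0.3716
  = 1.1216 bits

I(X;Y) = H(X) + H(Y) - H(X,Y)
  = 0.8960 + 0.3373 - 1.1216
  = 0.1117 bits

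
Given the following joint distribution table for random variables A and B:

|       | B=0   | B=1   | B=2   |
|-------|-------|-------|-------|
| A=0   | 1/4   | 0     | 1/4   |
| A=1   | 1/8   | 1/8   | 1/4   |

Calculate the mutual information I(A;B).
Marginal P(A) (row sums):
  P(A=0) = 1/4 + 0 + 1/4 = 1/2
  P(A=1) = 1/8 + 1/8 + 1/4 = 1/2
Marginal P(B) (column sums):
  P(B=0) = 1/4 + 1/8 = 3/8
  P(B=1) = 0 + 1/8 = 1/8
  P(B=2) = 1/4 + 1/4 = 1/2

H(A) = -[(1/2)·log₂(1/2) + (1/2)·log₂(1/2)]
  = 0.5000 + 0.5000
  = 1.0000 bits
H(B) = -[(3/8)·log₂(3/8) + (1/8)·log₂(1/8) + (1/2)·log₂(1/2)]
  = 0.5306 + 0.3750 + 0.5000
  = 1.4056 bits
H(A,B) = -[(1/4)·log₂(1/4) + (1/4)·log₂(1/4) + (1/8)·log₂(1/8) + (1/8)·log₂(1/8) + (1/4)·log₂(1/4)]
  = 0.5000 + 0.5000 + 0.3750 + 0.3750 + 0.5000
  = 2.2500 bits

I(A;B) = H(A) + H(B) - H(A,B)
  = 1.0000 + 1.4056 - 2.2500
  = 0.1556 bits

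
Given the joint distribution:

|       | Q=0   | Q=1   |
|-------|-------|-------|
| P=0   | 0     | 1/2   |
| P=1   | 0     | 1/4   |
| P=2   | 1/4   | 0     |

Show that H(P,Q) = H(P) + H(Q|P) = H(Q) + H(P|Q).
Marginal P(P) (row sums):
  P(P=0) = 0 + 1/2 = 1/2
  P(P=1) = 0 + 1/4 = 1/4
  P(P=2) = 1/4 + 0 = 1/4
Marginal P(Q) (column sums):
  P(Q=0) = 0 + 0 + 1/4 = 1/4
  P(Q=1) = 1/2 + 1/4 + 0 = 3/4

Decomposition 1: H(P) + H(Q|P)
H(P) = -[(1/2)·log₂(1/2) + (1/4)·log₂(1/4) + (1/4)·log₂(1/4)]
  = 0.5000 + 0.5000 + 0.5000
  = 1.5000 bits
H(Q|P) = -Σ P(P,Q)·log₂ P(Q|P), where P(Q|P) = P(P,Q) / P(P)
  (cells with P(P,Q) = 0 contribute 0)
  (P=0,Q=1): P(Q|P) = (1/2)/(1/2) = 1;  -(1/2)·log₂(1) = 0.0000
  (P=1,Q=1): P(Q|P) = (1/4)/(1/4) = 1;  -(1/4)·log₂(1) = 0.0000
  (P=2,Q=0): P(Q|P) = (1/4)/(1/4) = 1;  -(1/4)·log₂(1) = 0.0000
H(Q|P) = 0.0000 + 0.0000 + 0.0000
  = 0.0000 bits
H(P) + H(Q|P) = 1.5000 + 0.0000 = 1.5000 bits

Decomposition 2: H(Q) + H(P|Q)
H(Q) = -[(1/4)·log₂(1/4) + (3/4)·log₂(3/4)]
  = 0.5000 + 0.3113
  = 0.8113 bits
H(P|Q) = -Σ P(P,Q)·log₂ P(P|Q), where P(P|Q) = P(P,Q) / P(Q)
  (cells with P(P,Q) = 0 contribute 0)
  (P=0,Q=1): P(P|Q) = (1/2)/(3/4) = 2/3;  -(1/2)·log₂(2/3) = 0.2925
  (P=1,Q=1): P(P|Q) = (1/4)/(3/4) = 1/3;  -(1/4)·log₂(1/3) = 0.3962
  (P=2,Q=0): P(P|Q) = (1/4)/(1/4) = 1;  -(1/4)·log₂(1) = 0.0000
H(P|Q) = 0.2925 + 0.3962 + 0.0000
  = 0.6887 bits
H(Q) + H(P|Q) = 0.8113 + 0.6887 = 1.5000 bits

Direct computation of the joint entropy:
H(P,Q) = -[(1/2)·log₂(1/2) + (1/4)·log₂(1/4) + (1/4)·log₂(1/4)]
  = 0.5000 + 0.5000 + 0.5000
  = 1.5000 bits

All three agree: H(P,Q) = 1.5000 bits ✓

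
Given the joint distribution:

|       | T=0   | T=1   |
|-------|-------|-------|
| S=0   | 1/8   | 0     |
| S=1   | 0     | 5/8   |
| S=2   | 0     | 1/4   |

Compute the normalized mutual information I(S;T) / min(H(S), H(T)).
Marginal P(S) (row sums):
  P(S=0) = 1/8 + 0 = 1/8
  P(S=1) = 0 + 5/8 = 5/8
  P(S=2) = 0 + 1/4 = 1/4
Marginal P(T) (column sums):
  P(T=0) = 1/8 + 0 + 0 = 1/8
  P(T=1) = 0 + 5/8 + 1/4 = 7/8

H(S) = -[(1/8)·log₂(1/8) + (5/8)·log₂(5/8) + (1/4)·log₂(1/4)]
  = 0.3750 + 0.4238 + 0.5000
  = 1.2988 bits
H(T) = -[(1/8)·log₂(1/8) + (7/8)·log₂(7/8)]
  = 0.3750 + 0.1686
  = 0.5436 bits
H(S,T) = -[(1/8)·log₂(1/8) + (5/8)·log₂(5/8) + (1/4)·log₂(1/4)]
  = 0.3750 + 0.4238 + 0.5000
  = 1.2988 bits

I(S;T) = H(S) + H(T) - H(S,T)
  = 1.2988 + 0.5436 - 1.2988
  = 0.5436 bits

min(H(S), H(T)) = min(1.2988, 0.5436) = 0.5436 bits
Normalized MI = 0.5436 / 0.5436 = 1.0000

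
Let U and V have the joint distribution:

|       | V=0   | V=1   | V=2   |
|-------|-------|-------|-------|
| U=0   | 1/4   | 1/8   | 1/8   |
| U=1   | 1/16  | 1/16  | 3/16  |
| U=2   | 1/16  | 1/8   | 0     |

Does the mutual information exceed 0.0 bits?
Marginal P(U) (row sums):
  P(U=0) = 1/4 + 1/8 + 1/8 = 1/2
  P(U=1) = 1/16 + 1/16 + 3/16 = 5/16
  P(U=2) = 1/16 + 1/8 + 0 = 3/16
Marginal P(V) (column sums):
  P(V=0) = 1/4 + 1/16 + 1/16 = 3/8
  P(V=1) = 1/8 + 1/16 + 1/8 = 5/16
  P(V=2) = 1/8 + 3/16 + 0 = 5/16

H(U) = -[(1/2)·log₂(1/2) + (5/16)·log₂(5/16) + (3/16)·log₂(3/16)]
  = 0.5000 + 0.5244 + 0.4528
  = 1.4772 bits
H(V) = -[(3/8)·log₂(3/8) + (5/16)·log₂(5/16) + (5/16)·log₂(5/16)]
  = 0.5306 + 0.5244 + 0.5244
  = 1.5794 bits
H(U,V) = -[(1/4)·log₂(1/4) + (1/8)·log₂(1/8) + (1/8)·log₂(1/8) + (1/16)·log₂(1/16) + (1/16)·log₂(1/16) + (3/16)·log₂(3/16) + (1/16)·log₂(1/16) + (1/8)·log₂(1/8)]
  = 0.5000 + 0.3750 + 0.3750 + 0.2500 + 0.2500 + 0.4528 + 0.2500 + 0.3750
  = 2.8278 bits

I(U;V) = H(U) + H(V) - H(U,V)
  = 1.4772 + 1.5794 - 2.8278
  = 0.2288 bits

Yes. I(U;V) = 0.2288 bits, which is > 0.0 bits.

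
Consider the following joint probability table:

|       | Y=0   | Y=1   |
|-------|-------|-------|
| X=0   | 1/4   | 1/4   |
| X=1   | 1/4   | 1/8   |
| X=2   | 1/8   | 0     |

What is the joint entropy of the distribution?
H(X,Y) = -Σ P(X,Y) log₂ P(X,Y), summed over the non-zero cells:
H(X,Y) = -[(1/4)·log₂(1/4) + (1/4)·log₂(1/4) + (1/4)·log₂(1/4) + (1/8)·log₂(1/8) + (1/8)·log₂(1/8)]
  = 0.5000 + 0.5000 + 0.5000 + 0.3750 + 0.3750
  = 2.2500 bits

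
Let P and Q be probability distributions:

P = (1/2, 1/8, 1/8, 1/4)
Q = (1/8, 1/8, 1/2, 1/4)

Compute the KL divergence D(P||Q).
D(P||Q) = Σ P(i) log₂(P(i)/Q(i))
  i=0: (1/2) × log₂((1/2)/(1/8)) = (1/2) × log₂(4) = 1.0000
  i=1: (1/8) × log₂((1/8)/(1/8)) = (1/8) × log₂(1) = 0.0000
  i=2: (1/8) × log₂((1/8)/(1/2)) = (1/8) × log₂(1/4) = -0.2500
  i=3: (1/4) × log₂((1/4)/(1/4)) = (1/4) × log₂(1) = 0.0000
D(P||Q) = 1.0000 + 0.0000 - 0.2500 + 0.0000
  = 0.7500 bits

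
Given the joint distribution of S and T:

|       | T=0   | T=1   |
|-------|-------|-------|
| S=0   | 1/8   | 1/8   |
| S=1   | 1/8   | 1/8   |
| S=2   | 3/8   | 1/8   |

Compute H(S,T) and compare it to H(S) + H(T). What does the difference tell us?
Marginal P(S) (row sums):
  P(S=0) = 1/8 + 1/8 = 1/4
  P(S=1) = 1/8 + 1/8 = 1/4
  P(S=2) = 3/8 + 1/8 = 1/2
Marginal P(T) (column sums):
  P(T=0) = 1/8 + 1/8 + 3/8 = 5/8
  P(T=1) = 1/8 + 1/8 + 1/8 = 3/8

H(S,T) = -[(1/8)·log₂(1/8) + (1/8)·log₂(1/8) + (1/8)·log₂(1/8) + (1/8)·log₂(1/8) + (3/8)·log₂(3/8) + (1/8)·log₂(1/8)]
  = 0.3750 + 0.3750 + 0.3750 + 0.3750 + 0.5306 + 0.3750
  = 2.4056 bits
H(S) = -[(1/4)·log₂(1/4) + (1/4)·log₂(1/4) + (1/2)·log₂(1/2)]
  = 0.5000 + 0.5000 + 0.5000
  = 1.5000 bits
H(T) = -[(5/8)·log₂(5/8) + (3/8)·log₂(3/8)]
  = 0.4238 + 0.5306
  = 0.9544 bits

H(S) + H(T) = 1.5000 + 0.9544 = 2.4544 bits
Difference: H(S) + H(T) - H(S,T) = 2.4544 - 2.4056 = 0.0488 bits = I(S;T)

The difference is the mutual information; it is positive here, so S and T are dependent (knowing one reduces uncertainty about the other by 0.0488 bits).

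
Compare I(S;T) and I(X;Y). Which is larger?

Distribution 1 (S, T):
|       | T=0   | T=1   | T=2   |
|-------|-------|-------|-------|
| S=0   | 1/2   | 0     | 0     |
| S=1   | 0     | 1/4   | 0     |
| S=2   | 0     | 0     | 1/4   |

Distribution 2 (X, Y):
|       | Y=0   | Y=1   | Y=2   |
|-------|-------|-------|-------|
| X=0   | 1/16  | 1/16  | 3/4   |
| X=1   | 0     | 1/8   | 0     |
Distribution 1 (S, T):
Marginal P(S) (row sums):
  P(S=0) = 1/2 + 0 + 0 = 1/2
  P(S=1) = 0 + 1/4 + 0 = 1/4
  P(S=2) = 0 + 0 + 1/4 = 1/4
Marginal P(T) (column sums):
  P(T=0) = 1/2 + 0 + 0 = 1/2
  P(T=1) = 0 + 1/4 + 0 = 1/4
  P(T=2) = 0 + 0 + 1/4 = 1/4

H(S) = -[(1/2)·log₂(1/2) + (1/4)·log₂(1/4) + (1/4)·log₂(1/4)]
  = 0.5000 + 0.5000 + 0.5000
  = 1.5000 bits
H(T) = -[(1/2)·log₂(1/2) + (1/4)·log₂(1/4) + (1/4)·log₂(1/4)]
  = 0.5000 + 0.5000 + 0.5000
  = 1.5000 bits
H(S,T) = -[(1/2)·log₂(1/2) + (1/4)·log₂(1/4) + (1/4)·log₂(1/4)]
  = 0.5000 + 0.5000 + 0.5000
  = 1.5000 bits

I(S;T) = H(S) + H(T) - H(S,T)
  = 1.5000 + 1.5000 - 1.5000
  = 1.5000 bits

Distribution 2 (X, Y):
Marginal P(X) (row sums):
  P(X=0) = 1/16 + 1/16 + 3/4 = 7/8
  P(X=1) = 0 + 1/8 + 0 = 1/8
Marginal P(Y) (column sums):
  P(Y=0) = 1/16 + 0 = 1/16
  P(Y=1) = 1/16 + 1/8 = 3/16
  P(Y=2) = 3/4 + 0 = 3/4

H(X) = -[(7/8)·log₂(7/8) + (1/8)·log₂(1/8)]
  = 0.1686 + 0.3750
  = 0.5436 bits
H(Y) = -[(1/16)·log₂(1/16) + (3/16)·log₂(3/16) + (3/4)·log₂(3/4)]
  = 0.2500 + 0.4528 + 0.3113
  = 1.0141 bits
H(X,Y) = -[(1/16)·log₂(1/16) + (1/16)·log₂(1/16) + (3/4)·log₂(3/4) + (1/8)·log₂(1/8)]
  = 0.2500 + 0.2500 + 0.3113 + 0.3750
  = 1.1863 bits

I(X;Y) = H(X) + H(Y) - H(X,Y)
  = 0.5436 + 1.0141 - 1.1863
  = 0.3714 bits

I(S;T) = 1.5000 bits > I(X;Y) = 0.3714 bits, so (S, T) has the higher mutual information (stronger dependence).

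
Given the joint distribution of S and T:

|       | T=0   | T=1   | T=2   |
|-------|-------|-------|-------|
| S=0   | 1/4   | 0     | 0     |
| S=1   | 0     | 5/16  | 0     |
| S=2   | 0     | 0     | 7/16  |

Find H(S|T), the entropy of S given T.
Marginal P(T) (column sums):
  P(T=0) = 1/4 + 0 + 0 = 1/4
  P(T=1) = 0 + 5/16 + 0 = 5/16
  P(T=2) = 0 + 0 + 7/16 = 7/16

H(S|T) = -Σ P(S,T)·log₂ P(S|T), where P(S|T) = P(S,T) / P(T)
  (cells with P(S,T) = 0 contribute 0)
  (S=0,T=0): P(S|T) = (1/4)/(1/4) = 1;  -(1/4)·log₂(1) = 0.0000
  (S=1,T=1): P(S|T) = (5/16)/(5/16) = 1;  -(5/16)·log₂(1) = 0.0000
  (S=2,T=2): P(S|T) = (7/16)/(7/16) = 1;  -(7/16)·log₂(1) = 0.0000
H(S|T) = 0.0000 + 0.0000 + 0.0000
  = 0.0000 bits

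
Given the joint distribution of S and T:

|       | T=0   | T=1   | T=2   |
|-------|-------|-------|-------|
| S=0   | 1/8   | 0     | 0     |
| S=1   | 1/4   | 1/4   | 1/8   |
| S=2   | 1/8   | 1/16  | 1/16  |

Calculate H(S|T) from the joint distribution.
Marginal P(T) (column sums):
  P(T=0) = 1/8 + 1/4 + 1/8 = 1/2
  P(T=1) = 0 + 1/4 + 1/16 = 5/16
  P(T=2) = 0 + 1/8 + 1/16 = 3/16

H(S|T) = -Σ P(S,T)·log₂ P(S|T), where P(S|T) = P(S,T) / P(T)
  (cells with P(S,T) = 0 contribute 0)
  (S=0,T=0): P(S|T) = (1/8)/(1/2) = 1/4;  -(1/8)·log₂(1/4) = 0.2500
  (S=1,T=0): P(S|T) = (1/4)/(1/2) = 1/2;  -(1/4)·log₂(1/2) = 0.2500
  (S=1,T=1): P(S|T) = (1/4)/(5/16) = 4/5;  -(1/4)·log₂(4/5) = 0.0805
  (S=1,T=2): P(S|T) = (1/8)/(3/16) = 2/3;  -(1/8)·log₂(2/3) = 0.0731
  (S=2,T=0): P(S|T) = (1/8)/(1/2) = 1/4;  -(1/8)·log₂(1/4) = 0.2500
  (S=2,T=1): P(S|T) = (1/16)/(5/16) = 1/5;  -(1/16)·log₂(1/5) = 0.1451
  (S=2,T=2): P(S|T) = (1/16)/(3/16) = 1/3;  -(1/16)·log₂(1/3) = 0.0991
H(S|T) = 0.2500 + 0.2500 + 0.0805 + 0.0731 + 0.2500 + 0.1451 + 0.0991
  = 1.1478 bits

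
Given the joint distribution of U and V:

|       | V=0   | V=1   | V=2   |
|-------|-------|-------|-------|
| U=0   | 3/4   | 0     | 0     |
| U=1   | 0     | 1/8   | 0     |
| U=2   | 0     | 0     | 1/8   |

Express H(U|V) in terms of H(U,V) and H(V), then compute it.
H(U|V) = H(U,V) - H(V)

Marginal P(V) (column sums):
  P(V=0) = 3/4 + 0 + 0 = 3/4
  P(V=1) = 0 + 1/8 + 0 = 1/8
  P(V=2) = 0 + 0 + 1/8 = 1/8

H(U,V) = -[(3/4)·log₂(3/4) + (1/8)·log₂(1/8) + (1/8)·log₂(1/8)]
  = 0.3113 + 0.3750 + 0.3750
  = 1.0613 bits
H(V) = -[(3/4)·log₂(3/4) + (1/8)·log₂(1/8) + (1/8)·log₂(1/8)]
  = 0.3113 + 0.3750 + 0.3750
  = 1.0613 bits

H(U|V) = 1.0613 - 1.0613 = 0.0000 bits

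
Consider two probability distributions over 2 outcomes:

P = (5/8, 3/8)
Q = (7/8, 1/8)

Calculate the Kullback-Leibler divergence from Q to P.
D(P||Q) = Σ P(i) log₂(P(i)/Q(i))
  i=0: (5/8) × log₂((5/8)/(7/8)) = (5/8) × log₂(5/7) = -0.3034
  i=1: (3/8) × log₂((3/8)/(1/8)) = (3/8) × log₂(3) = 0.5944
D(P||Q) = -0.3034 + 0.5944
  = 0.2910 bits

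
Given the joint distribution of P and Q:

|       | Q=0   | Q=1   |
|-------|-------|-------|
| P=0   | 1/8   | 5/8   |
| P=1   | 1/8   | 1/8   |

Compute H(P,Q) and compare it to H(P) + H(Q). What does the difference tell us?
Marginal P(P) (row sums):
  P(P=0) = 1/8 + 5/8 = 3/4
  P(P=1) = 1/8 + 1/8 = 1/4
Marginal P(Q) (column sums):
  P(Q=0) = 1/8 + 1/8 = 1/4
  P(Q=1) = 5/8 + 1/8 = 3/4

H(P,Q) = -[(1/8)·log₂(1/8) + (5/8)·log₂(5/8) + (1/8)·log₂(1/8) + (1/8)·log₂(1/8)]
  = 0.3750 + 0.4238 + 0.3750 + 0.3750
  = 1.5488 bits
H(P) = -[(3/4)·log₂(3/4) + (1/4)·log₂(1/4)]
  = 0.3113 + 0.5000
  = 0.8113 bits
H(Q) = -[(1/4)·log₂(1/4) + (3/4)·log₂(3/4)]
  = 0.5000 + 0.3113
  = 0.8113 bits

H(P) + H(Q) = 0.8113 + 0.8113 = 1.6226 bits
Difference: H(P) + H(Q) - H(P,Q) = 1.6226 - 1.5488 = 0.0738 bits = I(P;Q)

The difference is the mutual information; it is positive here, so P and Q are dependent (knowing one reduces uncertainty about the other by 0.0738 bits).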